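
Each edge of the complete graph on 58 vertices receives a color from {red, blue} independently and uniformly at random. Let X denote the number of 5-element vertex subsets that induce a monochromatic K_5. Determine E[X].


Let X = Σ_S X_S over the C(58, 5) = 4582116 subsets S of size 5, where X_S = 1 if the K_5 on S is monochromatic.
For a fixed S, the K_5 on S has C(5, 2) = 10 edges. P[all 10 edges red] = (1/2)^10, and likewise for blue, so P[monochromatic] = 2·(1/2)^10 = 2^{1 − 10} = 1/512.
By linearity of expectation: E[X] = C(58, 5) · 2^{1 − 10} = 4582116 · 1/512 = 1145529/128.
Numerically: E[X] ≈ 8949.445.

E[X] = C(58,5)·2^(1−C(5,2)) = 1145529/128 ≈ 8949.445.


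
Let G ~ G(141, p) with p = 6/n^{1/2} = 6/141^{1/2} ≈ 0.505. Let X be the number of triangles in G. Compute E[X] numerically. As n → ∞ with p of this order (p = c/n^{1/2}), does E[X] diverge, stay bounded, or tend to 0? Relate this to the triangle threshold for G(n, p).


Number of potential triangles: C(141, 3) = 457310.
Each occurs with probability p³ ≈ (0.505)³ ≈ 1.29011e-01.
By linearity: E[X] = C(141, 3)·p³ ≈ 457310 · 1.29011e-01 ≈ 58997.795.
Since α = 1/2 < 1, p = c/n^{1/2} ≫ 1/n is above the triangle threshold p ~ 1/n. Asymptotically E[X] ~ (c³/6)·n^{3(1−α)} = (6³/6)·n^{1.5} → ∞; triangles are abundant w.h.p.

E[X] ≈ 58997.795; in regime p = Θ(1/n^{1/2}) E[X] diverges (above the triangle threshold p ~ 1/n).


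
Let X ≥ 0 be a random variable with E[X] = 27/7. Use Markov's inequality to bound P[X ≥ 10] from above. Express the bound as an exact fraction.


μ = E[X] = 27/7, a = 10.
Markov: P[X ≥ 10] ≤ μ/a = (27/7)/10 = 27/70.
Numerically: ≈ 0.386.
(Since a = 10 > μ = 3.857, the bound 27/70 is < 1 and informative.)

P[X ≥ 10] ≤ 27/70 ≈ 0.386.


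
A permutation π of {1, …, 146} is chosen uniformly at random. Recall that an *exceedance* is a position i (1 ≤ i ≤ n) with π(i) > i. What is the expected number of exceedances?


Write X = Σ_{i=1}^{146} X_i, where X_i = 1_{π(i) > i}.
For each fixed i, π(i) is uniform over {1, …, 146} (marginal of a uniform permutation), so P[π(i) > i] = (n − i)/n. Summing: Σ_{i=1}^{146} (n − i)/n = (0 + 1 + … + 145)/146 = 146(146 − 1)/(2·146) = (146 − 1)/2.
Hence E[X] = Σ_{i=1}^{146} (146 − i)/146 = 145/2 ≈ 72.5000.

E[X] = 145/2 = 72.5000.


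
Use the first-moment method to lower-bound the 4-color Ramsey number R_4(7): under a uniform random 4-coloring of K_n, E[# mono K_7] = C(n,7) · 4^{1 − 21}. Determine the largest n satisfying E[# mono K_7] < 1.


We need C(n, 7) · 4^{1 − 21} < 1, i.e. C(n, 7) < 4^{21 − 1} = 1099511627776.
Check values of n near the boundary:
  n = 174: C(174, 7) = 847879782984; 847879782984 < 1099511627776? YES
  n = 175: C(175, 7) = 883208107275; 883208107275 < 1099511627776? YES
  n = 176: C(176, 7) = 919790691600; 919790691600 < 1099511627776? YES
  n = 177: C(177, 7) = 957664425960; 957664425960 < 1099511627776? YES
  n = 178: C(178, 7) = 996867063280; 996867063280 < 1099511627776? YES
  n = 179: C(179, 7) = 1037437234460; 1037437234460 < 1099511627776? YES
  n = 180: C(180, 7) = 1079414463600; 1079414463600 < 1099511627776? YES
  n = 181: C(181, 7) = 1122839183400; 1122839183400 < 1099511627776? NO
  n = 182: C(182, 7) = 1167752750736; 1167752750736 < 1099511627776? NO
The largest n with C(n, 7) < 1099511627776 is n = 180 (where E[X] = 67463403975/68719476736 ≈ 0.9817217). Hence R_4(7) > 180, i.e. R_4(7) ≥ 181.

Largest n = 180; hence R_4(7) > 180.


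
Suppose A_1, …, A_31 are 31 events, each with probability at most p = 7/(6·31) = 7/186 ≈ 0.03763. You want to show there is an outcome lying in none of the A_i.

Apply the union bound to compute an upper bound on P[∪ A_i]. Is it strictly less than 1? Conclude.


Union bound: P[∪_{i=1}^{31} A_i] ≤ Σ_i P[A_i] ≤ 31·p = 31·(7/186) = 7/6.
Numerically: 7/6 ≈ 1.16667.
Is 7/6 < 1? NO.
Since the bound 7/6 is ≥ 1, the union bound is uninformative here; it does NOT by itself certify existence.

31·p = 7/6 ≈ 1.16667; existence NOT certified by the union bound.


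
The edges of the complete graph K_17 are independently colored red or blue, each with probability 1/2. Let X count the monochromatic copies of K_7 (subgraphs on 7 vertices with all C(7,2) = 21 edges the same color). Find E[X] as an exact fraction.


Let X = Σ_S X_S over the C(17, 7) = 19448 subsets S of size 7, where X_S = 1 if the K_7 on S is monochromatic.
For a fixed S, the K_7 on S has C(7, 2) = 21 edges. P[all 21 edges red] = (1/2)^21, and likewise for blue, so P[monochromatic] = 2·(1/2)^21 = 2^{1 − 21} = 1/1048576.
Summing: E[X] = C(17, 7) · 2^{1 − 21} = 19448 · 1/1048576 = 2431/131072.
Numerically: E[X] ≈ 0.018547.

E[X] = C(17,7)·2^(1−C(7,2)) = 2431/131072 ≈ 0.018547.


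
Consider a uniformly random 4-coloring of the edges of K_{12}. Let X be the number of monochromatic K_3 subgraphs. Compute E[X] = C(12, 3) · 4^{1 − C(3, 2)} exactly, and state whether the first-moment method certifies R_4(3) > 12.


E[X] = C(12, 3) · 4^{1 − 3} = 220 · 4^{−2} = 220/16.
As a reduced fraction: E[X] = 55/4 ≈ 13.7500000.
Is E[X] < 1? NO.
Since E[X] ≥ 1, the first-moment bound is inconclusive at n = 12; it does NOT by itself certify R_4(3) > 12.

E[X] = 55/4 ≈ 13.7500000; E[X] ≥ 1; first-moment method inconclusive here.


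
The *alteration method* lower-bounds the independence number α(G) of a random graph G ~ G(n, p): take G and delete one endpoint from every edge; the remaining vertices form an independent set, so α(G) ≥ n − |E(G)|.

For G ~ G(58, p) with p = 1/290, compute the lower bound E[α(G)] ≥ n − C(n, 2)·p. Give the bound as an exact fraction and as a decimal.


E[|E(G)|] = C(58, 2)·p = 1653 · (1/290) = 57/10.
E[α(G)] ≥ n − E[|E(G)|] = 58 − 57/10 = 523/10.
Numerically: ≈ 52.300.
(This is only a lower bound; the true E[α(G)] may be larger.)

E[α(G)] ≥ 523/10 ≈ 52.300.


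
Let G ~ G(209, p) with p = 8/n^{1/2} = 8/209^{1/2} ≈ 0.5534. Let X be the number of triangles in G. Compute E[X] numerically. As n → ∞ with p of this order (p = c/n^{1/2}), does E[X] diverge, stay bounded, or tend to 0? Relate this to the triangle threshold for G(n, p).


Number of potential triangles: C(209, 3) = 1499784.
Each occurs with probability p³ ≈ (0.5534)³ ≈ 1.694535e-01.
By linearity: E[X] = C(209, 3)·p³ ≈ 1499784 · 1.694535e-01 ≈ 254143.6412.
Since α = 1/2 < 1, p = c/n^{1/2} ≫ 1/n is above the triangle threshold p ~ 1/n. Asymptotically E[X] ~ (c³/6)·n^{3(1−α)} = (8³/6)·n^{1.5} → ∞; triangles are abundant w.h.p.

E[X] ≈ 254143.6412; in regime p = Θ(1/n^{1/2}) E[X] diverges (above the triangle threshold p ~ 1/n).


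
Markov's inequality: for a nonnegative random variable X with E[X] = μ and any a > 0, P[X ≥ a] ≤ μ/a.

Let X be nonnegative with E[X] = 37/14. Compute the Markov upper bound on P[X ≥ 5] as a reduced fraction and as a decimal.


μ = E[X] = 37/14, a = 5.
Markov: P[X ≥ 5] ≤ μ/a = (37/14)/5 = 37/70.
Numerically: ≈ 0.5286.
(Since a = 5 > μ = 2.6429, the bound 37/70 is < 1 and informative.)

P[X ≥ 5] ≤ 37/70 ≈ 0.5286.


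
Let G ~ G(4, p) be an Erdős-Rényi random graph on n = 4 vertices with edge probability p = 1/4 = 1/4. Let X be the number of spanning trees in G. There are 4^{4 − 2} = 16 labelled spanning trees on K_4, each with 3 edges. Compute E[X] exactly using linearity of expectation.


K_4 has 4^{4 − 2} = 16 labelled spanning trees.
For each such spanning tree H, let X_H = 1 if all 3 edges of H are present in G. Then P[X_H = 1] = p^{3} = (1/4)^{3} = 1/64.
Summing the indicators: E[X] = Σ_H E[X_H] = 16 · p^{3} = 16 · 1/64 = 1/4.
Numerically: E[X] ≈ 0.25.

E[X] = 16 · (1/4)^{3} = 1/4 ≈ 0.25.


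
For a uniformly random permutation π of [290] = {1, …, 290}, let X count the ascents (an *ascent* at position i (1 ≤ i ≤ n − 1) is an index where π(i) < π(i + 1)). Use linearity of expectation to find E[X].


Write X = Σ X_I over i = 1, …, 289, with X_I the indicator of one ascent.
There are 289 indicators.
For each fixed i, the pair (π(i), π(i+1)) is a uniformly random ordered pair of distinct values from {1, …, 290}; by symmetry P[π(i) < π(i+1)] = 1/2.
By linearity: E[X] = 289 · (1/2) = (290 − 1) · (1/2) = 289/2 ≈ 144.500.

E[X] = 289/2 = 144.500.


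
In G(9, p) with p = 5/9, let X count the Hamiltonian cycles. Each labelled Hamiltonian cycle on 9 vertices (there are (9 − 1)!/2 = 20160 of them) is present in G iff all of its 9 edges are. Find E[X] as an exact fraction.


K_9 has (9 − 1)!/2 = 20160 labelled Hamiltonian cycles.
For each such Hamiltonian cycle H, let X_H = 1 if all 9 edges of H are present in G. Then P[X_H = 1] = p^{9} = (5/9)^{9} = 1953125/387420489.
By linearity: E[X] = Σ_H E[X_H] = 20160 · p^{9} = 20160 · 1953125/387420489 = 4375000000/43046721.
Numerically: E[X] ≈ 102.

E[X] = 20160 · (5/9)^{9} = 4375000000/43046721 ≈ 102.


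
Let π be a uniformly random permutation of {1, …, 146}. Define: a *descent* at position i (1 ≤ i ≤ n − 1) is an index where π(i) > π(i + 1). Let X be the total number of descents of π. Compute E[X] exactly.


Write X = Σ X_I over i = 1, …, 145, with X_I the indicator of one descent.
There are 145 indicators.
For each fixed i, the pair (π(i), π(i+1)) is a uniformly random ordered pair of distinct values from {1, …, 146}; by symmetry P[π(i) > π(i+1)] = 1/2.
By linearity: E[X] = 145 · (1/2) = (146 − 1) · (1/2) = 145/2 ≈ 72.500.

E[X] = 145/2 = 72.500.


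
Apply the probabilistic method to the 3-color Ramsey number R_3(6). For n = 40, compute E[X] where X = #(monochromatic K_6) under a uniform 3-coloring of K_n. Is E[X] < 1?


E[X] = C(40, 6) · 3^{1 − 15} = 3838380 · 3^{−14} = 3838380/4782969.
As a reduced fraction: E[X] = 1279460/1594323 ≈ 0.803.
Is E[X] < 1? YES.
Since E[X] < 1, there exists a 3-coloring of K_{40} with no monochromatic K_6; hence R_3(6) > 40.

E[X] = 1279460/1594323 ≈ 0.803; E[X] < 1, so R_3(6) > 40.


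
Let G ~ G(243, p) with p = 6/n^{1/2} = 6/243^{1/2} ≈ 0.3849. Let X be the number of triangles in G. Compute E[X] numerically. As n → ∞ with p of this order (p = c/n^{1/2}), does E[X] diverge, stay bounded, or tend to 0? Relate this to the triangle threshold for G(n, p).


Number of potential triangles: C(243, 3) = 2362041.
Each occurs with probability p³ ≈ (0.3849)³ ≈ 5.702225e-02.
By linearity: E[X] = C(243, 3)·p³ ≈ 2362041 · 5.702225e-02 ≈ 134688.8896.
Since α = 1/2 < 1, p = c/n^{1/2} ≫ 1/n is above the triangle threshold p ~ 1/n. Asymptotically E[X] ~ (c³/6)·n^{3(1−α)} = (6³/6)·n^{1.5} → ∞; triangles are abundant w.h.p.

E[X] ≈ 134688.8896; in regime p = Θ(1/n^{1/2}) E[X] diverges (above the triangle threshold p ~ 1/n).


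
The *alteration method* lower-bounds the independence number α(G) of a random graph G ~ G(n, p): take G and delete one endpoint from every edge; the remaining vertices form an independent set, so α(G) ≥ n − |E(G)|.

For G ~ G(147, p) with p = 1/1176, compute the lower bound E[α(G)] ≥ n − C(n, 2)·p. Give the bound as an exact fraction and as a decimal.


E[|E(G)|] = C(147, 2)·p = 10731 · (1/1176) = 73/8.
E[α(G)] ≥ n − E[|E(G)|] = 147 − 73/8 = 1103/8.
Numerically: ≈ 137.8750.
(This is only a lower bound; the true E[α(G)] may be larger.)

E[α(G)] ≥ 1103/8 ≈ 137.8750.


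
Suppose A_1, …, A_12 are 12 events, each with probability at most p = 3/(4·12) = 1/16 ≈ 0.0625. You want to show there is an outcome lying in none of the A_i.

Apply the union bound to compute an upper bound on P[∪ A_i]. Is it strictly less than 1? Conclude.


Union bound: P[∪_{i=1}^{12} A_i] ≤ Σ_i P[A_i] ≤ 12·p = 12·(1/16) = 3/4.
Numerically: 3/4 ≈ 0.7500.
Is 3/4 < 1? YES.
Since P[∪ A_i] ≤ 3/4 < 1, the complement has P[∩ A_i^c] ≥ 1 − 3/4 = 1/4 > 0, so some outcome avoids every A_i.

12·p = 3/4 ≈ 0.7500; existence CERTIFIED by the union bound.


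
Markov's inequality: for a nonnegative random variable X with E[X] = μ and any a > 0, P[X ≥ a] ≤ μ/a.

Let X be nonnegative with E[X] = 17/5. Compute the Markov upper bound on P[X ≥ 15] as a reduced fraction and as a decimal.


μ = E[X] = 17/5, a = 15.
Markov: P[X ≥ 15] ≤ μ/a = (17/5)/15 = 17/75.
Numerically: ≈ 0.227.
(Since a = 15 > μ = 3.400, the bound 17/75 is < 1 and informative.)

P[X ≥ 15] ≤ 17/75 ≈ 0.227.


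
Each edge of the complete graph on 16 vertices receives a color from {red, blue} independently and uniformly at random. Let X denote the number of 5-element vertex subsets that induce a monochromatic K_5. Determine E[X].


Let X = Σ_S X_S over the C(16, 5) = 4368 subsets S of size 5, where X_S = 1 if the K_5 on S is monochromatic.
For a fixed S, the K_5 on S has C(5, 2) = 10 edges. P[all 10 edges red] = (1/2)^10, and likewise for blue, so P[monochromatic] = 2·(1/2)^10 = 2^{1 − 10} = 1/512.
By linearity of expectation: E[X] = C(16, 5) · 2^{1 − 10} = 4368 · 1/512 = 273/32.
Numerically: E[X] ≈ 8.531250.

E[X] = C(16,5)·2^(1−C(5,2)) = 273/32 ≈ 8.531250.


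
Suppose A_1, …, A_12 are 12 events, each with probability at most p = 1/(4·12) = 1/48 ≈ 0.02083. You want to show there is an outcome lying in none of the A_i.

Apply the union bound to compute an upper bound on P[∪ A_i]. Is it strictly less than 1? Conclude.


Union bound: P[∪_{i=1}^{12} A_i] ≤ Σ_i P[A_i] ≤ 12·p = 12·(1/48) = 1/4.
Numerically: 1/4 ≈ 0.25000.
Is 1/4 < 1? YES.
Since P[∪ A_i] ≤ 1/4 < 1, the complement has P[∩ A_i^c] ≥ 1 − 1/4 = 3/4 > 0, so some outcome avoids every A_i.

12·p = 1/4 ≈ 0.25000; existence CERTIFIED by the union bound.


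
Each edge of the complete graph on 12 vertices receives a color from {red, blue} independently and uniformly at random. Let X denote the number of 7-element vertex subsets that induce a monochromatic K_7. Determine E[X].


Let X = Σ_S X_S over the C(12, 7) = 792 subsets S of size 7, where X_S = 1 if the K_7 on S is monochromatic.
For a fixed S, the K_7 on S has C(7, 2) = 21 edges. P[all 21 edges red] = (1/2)^21, and likewise for blue, so P[monochromatic] = 2·(1/2)^21 = 2^{1 − 21} = 1/1048576.
By linearity of expectation: E[X] = C(12, 7) · 2^{1 − 21} = 792 · 1/1048576 = 99/131072.
Numerically: E[X] ≈ 0.00076.

E[X] = C(12,7)·2^(1−C(7,2)) = 99/131072 ≈ 0.00076.


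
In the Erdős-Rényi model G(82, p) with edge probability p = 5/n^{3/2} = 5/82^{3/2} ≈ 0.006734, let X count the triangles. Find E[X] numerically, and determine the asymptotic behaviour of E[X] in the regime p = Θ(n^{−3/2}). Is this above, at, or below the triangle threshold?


Number of potential triangles: C(82, 3) = 88560.
Each occurs with probability p³ ≈ (0.006734)³ ≈ 3.053147e-07.
By linearity: E[X] = C(82, 3)·p³ ≈ 88560 · 3.053147e-07 ≈ 0.0270.
Since α = 3/2 > 1, p = c/n^{3/2} = o(1/n) is below the triangle threshold p ~ 1/n. Asymptotically E[X] ~ (c³/6)·n^{3(1−α)} = (5³/6)·n^{-1.5} → 0, so by Markov's inequality G has no triangles w.h.p.

E[X] ≈ 0.0270; in regime p = Θ(1/n^{3/2}) E[X] tends to 0 (below the triangle threshold p ~ 1/n).


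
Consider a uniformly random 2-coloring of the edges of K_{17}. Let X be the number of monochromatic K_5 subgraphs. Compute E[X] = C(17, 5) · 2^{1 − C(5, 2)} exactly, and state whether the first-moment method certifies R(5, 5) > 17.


E[X] = C(17, 5) · 2^{1 − 10} = 6188 · 2^{−9} = 6188/512.
As a reduced fraction: E[X] = 1547/128 ≈ 12.0859375.
Is E[X] < 1? NO.
Since E[X] ≥ 1, the first-moment bound is inconclusive at n = 17; it does NOT by itself certify R(5, 5) > 17.

E[X] = 1547/128 ≈ 12.0859375; E[X] ≥ 1; first-moment method inconclusive here.


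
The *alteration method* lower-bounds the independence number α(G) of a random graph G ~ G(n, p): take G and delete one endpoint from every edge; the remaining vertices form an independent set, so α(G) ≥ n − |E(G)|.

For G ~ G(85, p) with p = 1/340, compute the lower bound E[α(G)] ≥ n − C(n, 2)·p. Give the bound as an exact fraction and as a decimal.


E[|E(G)|] = C(85, 2)·p = 3570 · (1/340) = 21/2.
E[α(G)] ≥ n − E[|E(G)|] = 85 − 21/2 = 149/2.
Numerically: ≈ 74.500.
(This is only a lower bound; the true E[α(G)] may be larger.)

E[α(G)] ≥ 149/2 ≈ 74.500.


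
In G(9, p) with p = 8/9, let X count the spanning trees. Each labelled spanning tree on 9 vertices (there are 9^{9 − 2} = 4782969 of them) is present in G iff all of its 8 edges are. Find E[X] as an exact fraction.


K_9 has 9^{9 − 2} = 4782969 labelled spanning trees.
For each such spanning tree H, let X_H = 1 if all 8 edges of H are present in G. Then P[X_H = 1] = p^{8} = (8/9)^{8} = 16777216/43046721.
By linearity of expectation: E[X] = Σ_H E[X_H] = 4782969 · p^{8} = 4782969 · 16777216/43046721 = 16777216/9.
Numerically: E[X] ≈ 1.86414e+06.

E[X] = 4782969 · (8/9)^{8} = 16777216/9 ≈ 1.86414e+06.


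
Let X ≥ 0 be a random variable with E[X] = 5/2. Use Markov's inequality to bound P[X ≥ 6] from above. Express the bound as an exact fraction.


μ = E[X] = 5/2, a = 6.
Markov: P[X ≥ 6] ≤ μ/a = (5/2)/6 = 5/12.
Numerically: ≈ 0.416667.
(Since a = 6 > μ = 2.500000, the bound 5/12 is < 1 and informative.)

P[X ≥ 6] ≤ 5/12 ≈ 0.416667.


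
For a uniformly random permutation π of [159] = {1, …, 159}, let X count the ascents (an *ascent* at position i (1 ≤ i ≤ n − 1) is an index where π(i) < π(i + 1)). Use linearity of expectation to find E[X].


Write X = Σ X_I over i = 1, …, 158, with X_I the indicator of one ascent.
There are 158 indicators.
For each fixed i, the pair (π(i), π(i+1)) is a uniformly random ordered pair of distinct values from {1, …, 159}; by symmetry P[π(i) < π(i+1)] = 1/2.
By linearity: E[X] = 158 · (1/2) = (159 − 1) · (1/2) = 79 ≈ 79.00000.

E[X] = 79 = 79.00000.


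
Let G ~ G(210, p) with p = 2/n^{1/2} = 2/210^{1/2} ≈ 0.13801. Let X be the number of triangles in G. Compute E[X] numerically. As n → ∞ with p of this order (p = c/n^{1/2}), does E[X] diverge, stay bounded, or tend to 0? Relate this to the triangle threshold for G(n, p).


Number of potential triangles: C(210, 3) = 1521520.
Each occurs with probability p³ ≈ (0.13801)³ ≈ 2.6288212e-03.
By linearity: E[X] = C(210, 3)·p³ ≈ 1521520 · 2.6288212e-03 ≈ 3999.80400.
Since α = 1/2 < 1, p = c/n^{1/2} ≫ 1/n is above the triangle threshold p ~ 1/n. Asymptotically E[X] ~ (c³/6)·n^{3(1−α)} = (2³/6)·n^{1.5} → ∞; triangles are abundant w.h.p.

E[X] ≈ 3999.80400; in regime p = Θ(1/n^{1/2}) E[X] diverges (above the triangle threshold p ~ 1/n).


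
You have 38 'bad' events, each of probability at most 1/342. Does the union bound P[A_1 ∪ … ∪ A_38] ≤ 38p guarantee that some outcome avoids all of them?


Union bound: P[∪_{i=1}^{38} A_i] ≤ Σ_i P[A_i] ≤ 38·p = 38·(1/342) = 1/9.
Numerically: 1/9 ≈ 0.111111.
Is 1/9 < 1? YES.
Since P[∪ A_i] ≤ 1/9 < 1, the complement has P[∩ A_i^c] ≥ 1 − 1/9 = 8/9 > 0, so some outcome avoids every A_i.

38·p = 1/9 ≈ 0.111111; existence CERTIFIED by the union bound.


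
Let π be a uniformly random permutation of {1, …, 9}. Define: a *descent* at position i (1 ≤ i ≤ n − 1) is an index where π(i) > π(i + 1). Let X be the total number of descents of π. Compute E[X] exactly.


Write X = Σ X_I over i = 1, …, 8, with X_I the indicator of one descent.
There are 8 indicators.
For each fixed i, the pair (π(i), π(i+1)) is a uniformly random ordered pair of distinct values from {1, …, 9}; by symmetry P[π(i) > π(i+1)] = 1/2.
By linearity: E[X] = 8 · (1/2) = (9 − 1) · (1/2) = 4 ≈ 4.00000.

E[X] = 4 = 4.00000.


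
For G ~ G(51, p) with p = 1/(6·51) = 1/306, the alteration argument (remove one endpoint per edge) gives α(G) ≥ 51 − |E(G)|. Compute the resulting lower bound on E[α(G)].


E[|E(G)|] = C(51, 2)·p = 1275 · (1/306) = 25/6.
E[α(G)] ≥ n − E[|E(G)|] = 51 − 25/6 = 281/6.
Numerically: ≈ 46.833333.
(This is only a lower bound; the true E[α(G)] may be larger.)

E[α(G)] ≥ 281/6 ≈ 46.833333.


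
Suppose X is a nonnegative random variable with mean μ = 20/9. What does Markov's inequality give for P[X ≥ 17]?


μ = E[X] = 20/9, a = 17.
Markov: P[X ≥ 17] ≤ μ/a = (20/9)/17 = 20/153.
Numerically: ≈ 0.13072.
(Since a = 17 > μ = 2.22222, the bound 20/153 is < 1 and informative.)

P[X ≥ 17] ≤ 20/153 ≈ 0.13072.


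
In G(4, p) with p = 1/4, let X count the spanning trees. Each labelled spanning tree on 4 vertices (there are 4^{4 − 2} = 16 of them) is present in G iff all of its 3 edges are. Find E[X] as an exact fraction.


K_4 has 4^{4 − 2} = 16 labelled spanning trees.
For each such spanning tree H, let X_H = 1 if all 3 edges of H are present in G. Then P[X_H = 1] = p^{3} = (1/4)^{3} = 1/64.
Summing the indicators: E[X] = Σ_H E[X_H] = 16 · p^{3} = 16 · 1/64 = 1/4.
Numerically: E[X] ≈ 0.25.

E[X] = 16 · (1/4)^{3} = 1/4 ≈ 0.25.


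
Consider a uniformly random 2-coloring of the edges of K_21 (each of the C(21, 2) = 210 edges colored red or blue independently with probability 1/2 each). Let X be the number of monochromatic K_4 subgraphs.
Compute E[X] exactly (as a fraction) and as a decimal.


Let X = Σ_S X_S over the C(21, 4) = 5985 subsets S of size 4, where X_S = 1 if the K_4 on S is monochromatic.
For a fixed S, the K_4 on S has C(4, 2) = 6 edges. P[all 6 edges red] = (1/2)^6, and likewise for blue, so P[monochromatic] = 2·(1/2)^6 = 2^{1 − 6} = 1/32.
Summing: E[X] = C(21, 4) · 2^{1 − 6} = 5985 · 1/32 = 5985/32.
Numerically: E[X] ≈ 187.0312.

E[X] = C(21,4)·2^(1−C(4,2)) = 5985/32 ≈ 187.0312.


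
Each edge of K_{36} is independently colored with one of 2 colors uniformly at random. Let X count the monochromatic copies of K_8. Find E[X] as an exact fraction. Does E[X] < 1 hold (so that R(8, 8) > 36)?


E[X] = C(36, 8) · 2^{1 − 28} = 30260340 · 2^{−27} = 30260340/134217728.
As a reduced fraction: E[X] = 7565085/33554432 ≈ 0.2254571.
Is E[X] < 1? YES.
Since E[X] < 1, there exists a 2-coloring of K_{36} with no monochromatic K_8; hence R(8, 8) > 36.

E[X] = 7565085/33554432 ≈ 0.2254571; E[X] < 1, so R(8, 8) > 36.


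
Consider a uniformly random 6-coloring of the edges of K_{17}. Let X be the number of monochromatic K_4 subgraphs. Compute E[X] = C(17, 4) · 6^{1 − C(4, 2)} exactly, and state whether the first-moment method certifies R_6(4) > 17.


E[X] = C(17, 4) · 6^{1 − 6} = 2380 · 6^{−5} = 2380/7776.
As a reduced fraction: E[X] = 595/1944 ≈ 0.30607.
Is E[X] < 1? YES.
Since E[X] < 1, there exists a 6-coloring of K_{17} with no monochromatic K_4; hence R_6(4) > 17.

E[X] = 595/1944 ≈ 0.30607; E[X] < 1, so R_6(4) > 17.


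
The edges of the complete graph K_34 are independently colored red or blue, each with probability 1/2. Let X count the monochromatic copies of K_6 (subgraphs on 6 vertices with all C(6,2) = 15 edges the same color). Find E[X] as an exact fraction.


Let X = Σ_S X_S over the C(34, 6) = 1344904 subsets S of size 6, where X_S = 1 if the K_6 on S is monochromatic.
For a fixed S, the K_6 on S has C(6, 2) = 15 edges. P[all 15 edges red] = (1/2)^15, and likewise for blue, so P[monochromatic] = 2·(1/2)^15 = 2^{1 − 15} = 1/16384.
Summing: E[X] = C(34, 6) · 2^{1 − 15} = 1344904 · 1/16384 = 168113/2048.
Numerically: E[X] ≈ 82.0864.

E[X] = C(34,6)·2^(1−C(6,2)) = 168113/2048 ≈ 82.0864.


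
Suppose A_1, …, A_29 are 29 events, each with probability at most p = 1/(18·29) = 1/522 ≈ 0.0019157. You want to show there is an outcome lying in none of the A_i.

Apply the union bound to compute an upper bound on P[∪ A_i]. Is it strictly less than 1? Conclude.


Union bound: P[∪_{i=1}^{29} A_i] ≤ Σ_i P[A_i] ≤ 29·p = 29·(1/522) = 1/18.
Numerically: 1/18 ≈ 0.0555556.
Is 1/18 < 1? YES.
Since P[∪ A_i] ≤ 1/18 < 1, the complement has P[∩ A_i^c] ≥ 1 − 1/18 = 17/18 > 0, so some outcome avoids every A_i.

29·p = 1/18 ≈ 0.0555556; existence CERTIFIED by the union bound.


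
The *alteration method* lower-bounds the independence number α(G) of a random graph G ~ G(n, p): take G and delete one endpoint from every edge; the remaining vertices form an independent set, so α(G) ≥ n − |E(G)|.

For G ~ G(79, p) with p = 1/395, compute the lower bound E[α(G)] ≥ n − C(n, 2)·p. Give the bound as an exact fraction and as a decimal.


E[|E(G)|] = C(79, 2)·p = 3081 · (1/395) = 39/5.
E[α(G)] ≥ n − E[|E(G)|] = 79 − 39/5 = 356/5.
Numerically: ≈ 71.200.
(This is only a lower bound; the true E[α(G)] may be larger.)

E[α(G)] ≥ 356/5 ≈ 71.200.


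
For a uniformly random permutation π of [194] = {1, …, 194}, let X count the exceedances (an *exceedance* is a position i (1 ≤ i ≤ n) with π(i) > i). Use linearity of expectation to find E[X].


Write X = Σ_{i=1}^{194} X_i, where X_i = 1_{π(i) > i}.
For each fixed i, π(i) is uniform over {1, …, 194} (marginal of a uniform permutation), so P[π(i) > i] = (n − i)/n. Summing: Σ_{i=1}^{194} (n − i)/n = (0 + 1 + … + 193)/194 = 194(194 − 1)/(2·194) = (194 − 1)/2.
Hence E[X] = Σ_{i=1}^{194} (194 − i)/194 = 193/2 ≈ 96.5000.

E[X] = 193/2 = 96.5000.


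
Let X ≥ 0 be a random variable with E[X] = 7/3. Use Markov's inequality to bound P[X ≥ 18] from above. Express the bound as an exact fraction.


μ = E[X] = 7/3, a = 18.
Markov: P[X ≥ 18] ≤ μ/a = (7/3)/18 = 7/54.
Numerically: ≈ 0.130.
(Since a = 18 > μ = 2.333, the bound 7/54 is < 1 and informative.)

P[X ≥ 18] ≤ 7/54 ≈ 0.130.


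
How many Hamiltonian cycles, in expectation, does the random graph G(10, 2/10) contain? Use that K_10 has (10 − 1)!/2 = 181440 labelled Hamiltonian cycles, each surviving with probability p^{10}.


K_10 has (10 − 1)!/2 = 181440 labelled Hamiltonian cycles.
For each such Hamiltonian cycle H, let X_H = 1 if all 10 edges of H are present in G. Then P[X_H = 1] = p^{10} = (1/5)^{10} = 1/9765625.
By linearity: E[X] = Σ_H E[X_H] = 181440 · p^{10} = 181440 · 1/9765625 = 36288/1953125.
Numerically: E[X] ≈ 0.018579.

E[X] = 181440 · (1/5)^{10} = 36288/1953125 ≈ 0.018579.


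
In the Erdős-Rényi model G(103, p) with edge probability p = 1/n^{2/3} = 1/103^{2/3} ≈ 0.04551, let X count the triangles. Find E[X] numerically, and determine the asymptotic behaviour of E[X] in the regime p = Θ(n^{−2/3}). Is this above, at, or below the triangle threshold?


Number of potential triangles: C(103, 3) = 176851.
Each occurs with probability p³ ≈ (0.04551)³ ≈ 9.4259591e-05.
By linearity: E[X] = C(103, 3)·p³ ≈ 176851 · 9.4259591e-05 ≈ 16.66990.
Since α = 2/3 < 1, p = c/n^{2/3} ≫ 1/n is above the triangle threshold p ~ 1/n. Asymptotically E[X] ~ (c³/6)·n^{3(1−α)} = (1³/6)·n^{1} → ∞; triangles are abundant w.h.p.

E[X] ≈ 16.66990; in regime p = Θ(1/n^{2/3}) E[X] diverges (above the triangle threshold p ~ 1/n).


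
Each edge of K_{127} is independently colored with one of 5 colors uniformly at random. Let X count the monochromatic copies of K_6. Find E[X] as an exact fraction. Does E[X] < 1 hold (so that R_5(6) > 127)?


E[X] = C(127, 6) · 5^{1 − 15} = 5169379425 · 5^{−14} = 5169379425/6103515625.
As a reduced fraction: E[X] = 206775177/244140625 ≈ 0.8469511.
Is E[X] < 1? YES.
Since E[X] < 1, there exists a 5-coloring of K_{127} with no monochromatic K_6; hence R_5(6) > 127.

E[X] = 206775177/244140625 ≈ 0.8469511; E[X] < 1, so R_5(6) > 127.


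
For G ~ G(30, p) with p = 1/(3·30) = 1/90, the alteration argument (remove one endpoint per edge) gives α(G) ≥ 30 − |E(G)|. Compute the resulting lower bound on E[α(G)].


E[|E(G)|] = C(30, 2)·p = 435 · (1/90) = 29/6.
E[α(G)] ≥ n − E[|E(G)|] = 30 − 29/6 = 151/6.
Numerically: ≈ 25.167.
(This is only a lower bound; the true E[α(G)] may be larger.)

E[α(G)] ≥ 151/6 ≈ 25.167.


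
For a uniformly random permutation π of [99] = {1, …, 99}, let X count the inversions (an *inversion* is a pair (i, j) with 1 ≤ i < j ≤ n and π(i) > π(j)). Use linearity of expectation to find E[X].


Write X = Σ X_I over the C(99, 2) = 4851 pairs i < j, with X_I the indicator of one inversion.
There are 4851 indicators.
For each fixed pair i < j, the values π(i) and π(j) are two distinct elements of {1, …, 99} in uniformly random order; by symmetry P[π(i) > π(j)] = 1/2.
By linearity: E[X] = 4851 · (1/2) = C(99, 2) · (1/2) = 4851/2 = 4851/2 ≈ 2425.500.

E[X] = 4851/2 = 2425.500.


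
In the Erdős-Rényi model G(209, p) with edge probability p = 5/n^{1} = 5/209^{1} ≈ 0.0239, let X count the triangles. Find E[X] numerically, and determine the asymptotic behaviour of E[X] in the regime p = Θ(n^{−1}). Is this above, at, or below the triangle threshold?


Number of potential triangles: C(209, 3) = 1499784.
Each occurs with probability p³ ≈ (0.0239)³ ≈ 1.36921e-05.
By linearity: E[X] = C(209, 3)·p³ ≈ 1499784 · 1.36921e-05 ≈ 20.535.
Here α = 1, so p = 5/n is exactly at the triangle threshold p ~ 1/n. Asymptotically E[X] → c³/6 = 5³/6 = 125/6 ≈ 20.833, a bounded constant. In this regime the triangle count is asymptotically Poisson(c³/6).

E[X] ≈ 20.535; in regime p = Θ(1/n^{1}) E[X] stays bounded (at the triangle threshold p ~ 1/n).


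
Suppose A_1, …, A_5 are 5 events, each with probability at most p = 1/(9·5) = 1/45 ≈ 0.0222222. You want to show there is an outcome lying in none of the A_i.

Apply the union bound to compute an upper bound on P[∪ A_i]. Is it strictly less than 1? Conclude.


Union bound: P[∪_{i=1}^{5} A_i] ≤ Σ_i P[A_i] ≤ 5·p = 5·(1/45) = 1/9.
Numerically: 1/9 ≈ 0.1111111.
Is 1/9 < 1? YES.
Since P[∪ A_i] ≤ 1/9 < 1, the complement has P[∩ A_i^c] ≥ 1 − 1/9 = 8/9 > 0, so some outcome avoids every A_i.

5·p = 1/9 ≈ 0.1111111; existence CERTIFIED by the union bound.


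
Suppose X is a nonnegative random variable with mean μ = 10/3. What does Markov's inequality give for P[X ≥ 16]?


μ = E[X] = 10/3, a = 16.
Markov: P[X ≥ 16] ≤ μ/a = (10/3)/16 = 5/24.
Numerically: ≈ 0.208.
(Since a = 16 > μ = 3.333, the bound 5/24 is < 1 and informative.)

P[X ≥ 16] ≤ 5/24 ≈ 0.208.


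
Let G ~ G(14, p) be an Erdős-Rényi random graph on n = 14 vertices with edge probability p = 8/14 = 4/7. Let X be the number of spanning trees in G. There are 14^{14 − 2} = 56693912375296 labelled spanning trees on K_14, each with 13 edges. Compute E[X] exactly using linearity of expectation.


K_14 has 14^{14 − 2} = 56693912375296 labelled spanning trees.
For each such spanning tree H, let X_H = 1 if all 13 edges of H are present in G. Then P[X_H = 1] = p^{13} = (4/7)^{13} = 67108864/96889010407.
By linearity of expectation: E[X] = Σ_H E[X_H] = 56693912375296 · p^{13} = 56693912375296 · 67108864/96889010407 = 274877906944/7.
Numerically: E[X] ≈ 3.92683e+10.

E[X] = 56693912375296 · (4/7)^{13} = 274877906944/7 ≈ 3.92683e+10.


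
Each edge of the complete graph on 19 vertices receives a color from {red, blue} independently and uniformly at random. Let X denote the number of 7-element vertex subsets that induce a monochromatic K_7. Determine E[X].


Let X = Σ_S X_S over the C(19, 7) = 50388 subsets S of size 7, where X_S = 1 if the K_7 on S is monochromatic.
For a fixed S, the K_7 on S has C(7, 2) = 21 edges. P[all 21 edges red] = (1/2)^21, and likewise for blue, so P[monochromatic] = 2·(1/2)^21 = 2^{1 − 21} = 1/1048576.
Summing: E[X] = C(19, 7) · 2^{1 − 21} = 50388 · 1/1048576 = 12597/262144.
Numerically: E[X] ≈ 0.048054.

E[X] = C(19,7)·2^(1−C(7,2)) = 12597/262144 ≈ 0.048054.


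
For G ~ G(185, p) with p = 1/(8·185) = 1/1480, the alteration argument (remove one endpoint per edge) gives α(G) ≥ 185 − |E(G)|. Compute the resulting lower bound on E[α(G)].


E[|E(G)|] = C(185, 2)·p = 17020 · (1/1480) = 23/2.
E[α(G)] ≥ n − E[|E(G)|] = 185 − 23/2 = 347/2.
Numerically: ≈ 173.50000.
(This is only a lower bound; the true E[α(G)] may be larger.)

E[α(G)] ≥ 347/2 ≈ 173.50000.


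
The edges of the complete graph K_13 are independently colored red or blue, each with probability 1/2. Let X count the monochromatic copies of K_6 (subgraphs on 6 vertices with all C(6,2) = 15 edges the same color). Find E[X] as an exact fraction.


Let X = Σ_S X_S over the C(13, 6) = 1716 subsets S of size 6, where X_S = 1 if the K_6 on S is monochromatic.
For a fixed S, the K_6 on S has C(6, 2) = 15 edges. P[all 15 edges red] = (1/2)^15, and likewise for blue, so P[monochromatic] = 2·(1/2)^15 = 2^{1 − 15} = 1/16384.
By linearity: E[X] = C(13, 6) · 2^{1 − 15} = 1716 · 1/16384 = 429/4096.
Numerically: E[X] ≈ 0.105.

E[X] = C(13,6)·2^(1−C(6,2)) = 429/4096 ≈ 0.105.


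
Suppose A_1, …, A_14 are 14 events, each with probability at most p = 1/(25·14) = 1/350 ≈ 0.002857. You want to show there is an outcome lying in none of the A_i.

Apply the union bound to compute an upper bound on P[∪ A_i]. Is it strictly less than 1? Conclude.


Union bound: P[∪_{i=1}^{14} A_i] ≤ Σ_i P[A_i] ≤ 14·p = 14·(1/350) = 1/25.
Numerically: 1/25 ≈ 0.040000.
Is 1/25 < 1? YES.
Since P[∪ A_i] ≤ 1/25 < 1, the complement has P[∩ A_i^c] ≥ 1 − 1/25 = 24/25 > 0, so some outcome avoids every A_i.

14·p = 1/25 ≈ 0.040000; existence CERTIFIED by the union bound.


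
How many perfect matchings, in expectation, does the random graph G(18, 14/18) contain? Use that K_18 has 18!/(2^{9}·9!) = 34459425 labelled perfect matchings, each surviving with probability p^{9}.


K_18 has 18!/(2^{9}·9!) = 34459425 labelled perfect matchings.
For each such perfect matching H, let X_H = 1 if all 9 edges of H are present in G. Then P[X_H = 1] = p^{9} = (7/9)^{9} = 40353607/387420489.
Summing the indicators: E[X] = Σ_H E[X_H] = 34459425 · p^{9} = 34459425 · 40353607/387420489 = 17167433257975/4782969.
Numerically: E[X] ≈ 3.589e+06.

E[X] = 34459425 · (7/9)^{9} = 17167433257975/4782969 ≈ 3.589e+06.


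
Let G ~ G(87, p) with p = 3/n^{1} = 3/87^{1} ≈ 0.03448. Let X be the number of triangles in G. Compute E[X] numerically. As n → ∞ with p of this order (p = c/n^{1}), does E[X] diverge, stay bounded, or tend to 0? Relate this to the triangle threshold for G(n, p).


Number of potential triangles: C(87, 3) = 105995.
Each occurs with probability p³ ≈ (0.03448)³ ≈ 4.100209e-05.
By linearity: E[X] = C(87, 3)·p³ ≈ 105995 · 4.100209e-05 ≈ 4.3460.
Here α = 1, so p = 3/n is exactly at the triangle threshold p ~ 1/n. Asymptotically E[X] → c³/6 = 3³/6 = 9/2 ≈ 4.5000, a bounded constant. In this regime the triangle count is asymptotically Poisson(c³/6).

E[X] ≈ 4.3460; in regime p = Θ(1/n^{1}) E[X] stays bounded (at the triangle threshold p ~ 1/n).


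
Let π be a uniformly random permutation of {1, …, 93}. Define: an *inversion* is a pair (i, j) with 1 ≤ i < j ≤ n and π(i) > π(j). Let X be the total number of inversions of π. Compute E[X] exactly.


Write X = Σ X_I over the C(93, 2) = 4278 pairs i < j, with X_I the indicator of one inversion.
There are 4278 indicators.
For each fixed pair i < j, the values π(i) and π(j) are two distinct elements of {1, …, 93} in uniformly random order; by symmetry P[π(i) > π(j)] = 1/2.
By linearity: E[X] = 4278 · (1/2) = C(93, 2) · (1/2) = 4278/2 = 2139 ≈ 2139.000.

E[X] = 2139 = 2139.000.


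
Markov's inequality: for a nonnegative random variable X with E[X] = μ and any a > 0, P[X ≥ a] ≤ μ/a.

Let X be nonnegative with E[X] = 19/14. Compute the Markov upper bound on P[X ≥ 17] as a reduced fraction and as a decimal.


μ = E[X] = 19/14, a = 17.
Markov: P[X ≥ 17] ≤ μ/a = (19/14)/17 = 19/238.
Numerically: ≈ 0.080.
(Since a = 17 > μ = 1.357, the bound 19/238 is < 1 and informative.)

P[X ≥ 17] ≤ 19/238 ≈ 0.080.


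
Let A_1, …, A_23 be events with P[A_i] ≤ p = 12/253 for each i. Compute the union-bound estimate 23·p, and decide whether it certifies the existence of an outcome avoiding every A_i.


Union bound: P[∪_{i=1}^{23} A_i] ≤ Σ_i P[A_i] ≤ 23·p = 23·(12/253) = 12/11.
Numerically: 12/11 ≈ 1.0909091.
Is 12/11 < 1? NO.
Since the bound 12/11 is ≥ 1, the union bound is uninformative here; it does NOT by itself certify existence.

23·p = 12/11 ≈ 1.0909091; existence NOT certified by the union bound.


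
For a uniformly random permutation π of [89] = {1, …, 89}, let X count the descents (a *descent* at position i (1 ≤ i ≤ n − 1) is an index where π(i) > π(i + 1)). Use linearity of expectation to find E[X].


Write X = Σ X_I over i = 1, …, 88, with X_I the indicator of one descent.
There are 88 indicators.
For each fixed i, the pair (π(i), π(i+1)) is a uniformly random ordered pair of distinct values from {1, …, 89}; by symmetry P[π(i) > π(i+1)] = 1/2.
By linearity: E[X] = 88 · (1/2) = (89 − 1) · (1/2) = 44 ≈ 44.000000.

E[X] = 44 = 44.000000.


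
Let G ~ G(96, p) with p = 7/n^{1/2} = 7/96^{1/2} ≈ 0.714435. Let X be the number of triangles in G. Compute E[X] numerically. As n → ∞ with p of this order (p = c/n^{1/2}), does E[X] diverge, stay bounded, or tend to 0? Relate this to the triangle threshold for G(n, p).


Number of potential triangles: C(96, 3) = 142880.
Each occurs with probability p³ ≈ (0.714435)³ ≈ 3.64659280e-01.
By linearity: E[X] = C(96, 3)·p³ ≈ 142880 · 3.64659280e-01 ≈ 52102.517967.
Since α = 1/2 < 1, p = c/n^{1/2} ≫ 1/n is above the triangle threshold p ~ 1/n. Asymptotically E[X] ~ (c³/6)·n^{3(1−α)} = (7³/6)·n^{1.5} → ∞; triangles are abundant w.h.p.

E[X] ≈ 52102.517967; in regime p = Θ(1/n^{1/2}) E[X] diverges (above the triangle threshold p ~ 1/n).


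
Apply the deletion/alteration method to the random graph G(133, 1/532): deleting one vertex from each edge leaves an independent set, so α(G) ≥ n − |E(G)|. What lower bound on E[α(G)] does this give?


E[|E(G)|] = C(133, 2)·p = 8778 · (1/532) = 33/2.
E[α(G)] ≥ n − E[|E(G)|] = 133 − 33/2 = 233/2.
Numerically: ≈ 116.5000.
(This is only a lower bound; the true E[α(G)] may be larger.)

E[α(G)] ≥ 233/2 ≈ 116.5000.


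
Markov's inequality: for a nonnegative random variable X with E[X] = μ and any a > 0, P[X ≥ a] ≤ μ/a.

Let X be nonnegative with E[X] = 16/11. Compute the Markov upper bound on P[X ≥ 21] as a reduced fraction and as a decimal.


μ = E[X] = 16/11, a = 21.
Markov: P[X ≥ 21] ≤ μ/a = (16/11)/21 = 16/231.
Numerically: ≈ 0.069264.
(Since a = 21 > μ = 1.454545, the bound 16/231 is < 1 and informative.)

P[X ≥ 21] ≤ 16/231 ≈ 0.069264.


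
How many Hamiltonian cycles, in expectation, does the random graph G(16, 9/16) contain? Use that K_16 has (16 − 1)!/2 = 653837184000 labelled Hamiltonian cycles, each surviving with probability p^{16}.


K_16 has (16 − 1)!/2 = 653837184000 labelled Hamiltonian cycles.
For each such Hamiltonian cycle H, let X_H = 1 if all 16 edges of H are present in G. Then P[X_H = 1] = p^{16} = (9/16)^{16} = 1853020188851841/18446744073709551616.
By linearity of expectation: E[X] = Σ_H E[X_H] = 653837184000 · p^{16} = 653837184000 · 1853020188851841/18446744073709551616 = 1183177248216831945952875/18014398509481984.
Numerically: E[X] ≈ 6.568e+07.

E[X] = 653837184000 · (9/16)^{16} = 1183177248216831945952875/18014398509481984 ≈ 6.568e+07.


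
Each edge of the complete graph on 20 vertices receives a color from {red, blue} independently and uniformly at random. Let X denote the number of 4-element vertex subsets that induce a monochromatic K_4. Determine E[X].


Let X = Σ_S X_S over the C(20, 4) = 4845 subsets S of size 4, where X_S = 1 if the K_4 on S is monochromatic.
For a fixed S, the K_4 on S has C(4, 2) = 6 edges. P[all 6 edges red] = (1/2)^6, and likewise for blue, so P[monochromatic] = 2·(1/2)^6 = 2^{1 − 6} = 1/32.
By linearity: E[X] = C(20, 4) · 2^{1 − 6} = 4845 · 1/32 = 4845/32.
Numerically: E[X] ≈ 151.406250.

E[X] = C(20,4)·2^(1−C(4,2)) = 4845/32 ≈ 151.406250.
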